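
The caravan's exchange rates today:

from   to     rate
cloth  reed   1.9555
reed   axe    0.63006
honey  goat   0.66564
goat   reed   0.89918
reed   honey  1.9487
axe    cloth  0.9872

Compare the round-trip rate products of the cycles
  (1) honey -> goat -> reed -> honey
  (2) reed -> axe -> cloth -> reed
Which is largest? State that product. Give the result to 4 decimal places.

1.2163

(1) 0.66564 × 0.89918 × 1.9487 = 1.16636
(2) 0.63006 × 0.9872 × 1.9555 = 1.21631
Highest is cycle (2) at 1.2163 (>1, arbitrage).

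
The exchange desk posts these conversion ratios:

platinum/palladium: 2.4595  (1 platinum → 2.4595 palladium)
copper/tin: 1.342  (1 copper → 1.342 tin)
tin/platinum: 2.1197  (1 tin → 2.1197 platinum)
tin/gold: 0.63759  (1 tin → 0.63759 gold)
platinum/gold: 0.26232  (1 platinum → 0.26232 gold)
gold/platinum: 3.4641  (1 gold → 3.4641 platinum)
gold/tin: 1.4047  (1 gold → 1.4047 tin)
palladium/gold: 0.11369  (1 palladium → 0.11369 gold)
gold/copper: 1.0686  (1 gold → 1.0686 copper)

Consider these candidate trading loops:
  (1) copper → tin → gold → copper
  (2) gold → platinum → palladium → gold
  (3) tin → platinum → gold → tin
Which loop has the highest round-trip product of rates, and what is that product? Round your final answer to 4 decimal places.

(1) 1.342 × 0.63759 × 1.0686 = 0.91434
(2) 3.4641 × 2.4595 × 0.11369 = 0.96863
(3) 2.1197 × 0.26232 × 1.4047 = 0.78107
Highest is cycle (2) at 0.9686 (≤1, no arbitrage).

0.9686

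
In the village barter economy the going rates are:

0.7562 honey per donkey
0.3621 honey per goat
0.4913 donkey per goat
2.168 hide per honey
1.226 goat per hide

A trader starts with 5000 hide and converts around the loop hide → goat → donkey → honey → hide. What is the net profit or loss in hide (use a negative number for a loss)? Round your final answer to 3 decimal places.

5000 hide × 1.226 = 6130 goat
6130 goat × 0.4913 = 3011.669 donkey
3011.669 donkey × 0.7562 = 2277.4240978 honey
2277.4240978 honey × 2.168 = 4937.4554440304 hide
Net change: 4937.4554440304 − 5000 = -62.5445559696 hide

-62.545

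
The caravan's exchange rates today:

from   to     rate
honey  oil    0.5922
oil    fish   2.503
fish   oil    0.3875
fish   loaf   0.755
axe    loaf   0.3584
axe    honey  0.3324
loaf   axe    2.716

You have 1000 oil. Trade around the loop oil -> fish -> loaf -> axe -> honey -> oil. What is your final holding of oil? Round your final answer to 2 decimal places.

1000 oil × 2.503 = 2503 fish
2503 fish × 0.755 = 1889.765 loaf
1889.765 loaf × 2.716 = 5132.60174 axe
5132.60174 axe × 0.3324 = 1706.076818376 honey
1706.076818376 honey × 0.5922 = 1010.3386918422672 oil

1010.34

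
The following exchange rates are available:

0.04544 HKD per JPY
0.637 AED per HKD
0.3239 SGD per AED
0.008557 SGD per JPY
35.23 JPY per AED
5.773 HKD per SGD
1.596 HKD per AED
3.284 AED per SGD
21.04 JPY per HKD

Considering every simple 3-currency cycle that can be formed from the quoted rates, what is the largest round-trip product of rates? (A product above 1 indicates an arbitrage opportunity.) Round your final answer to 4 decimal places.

SGD→HKD→AED→SGD: 5.773 × 0.637 × 0.3239 = 1.19111
SGD→HKD→JPY→SGD: 5.773 × 21.04 × 0.008557 = 1.03937
HKD→AED→JPY→HKD: 0.637 × 35.23 × 0.04544 = 1.01974
SGD→AED→JPY→SGD: 3.284 × 35.23 × 0.008557 = 0.99000
Maximum is SGD→HKD→AED→SGD at 1.1911; arbitrage exists.

1.1911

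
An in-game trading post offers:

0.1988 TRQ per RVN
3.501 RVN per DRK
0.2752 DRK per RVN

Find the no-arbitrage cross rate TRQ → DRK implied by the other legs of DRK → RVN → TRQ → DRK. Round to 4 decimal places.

1.4368

Known legs of the cycle: 3.501 × 0.1988 = 0.6959988
For no arbitrage the full-cycle product must be 1, so the missing rate is 1 / 0.6959988 ≈ 1.436784.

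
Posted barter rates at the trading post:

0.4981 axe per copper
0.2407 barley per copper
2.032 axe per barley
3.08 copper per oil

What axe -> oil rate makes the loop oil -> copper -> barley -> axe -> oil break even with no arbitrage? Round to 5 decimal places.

0.66382

Known legs of the cycle: 3.08 × 0.2407 × 2.032 = 1.506435392
For no arbitrage the full-cycle product must be 1, so the missing rate is 1 / 1.506435392 ≈ 0.6638187.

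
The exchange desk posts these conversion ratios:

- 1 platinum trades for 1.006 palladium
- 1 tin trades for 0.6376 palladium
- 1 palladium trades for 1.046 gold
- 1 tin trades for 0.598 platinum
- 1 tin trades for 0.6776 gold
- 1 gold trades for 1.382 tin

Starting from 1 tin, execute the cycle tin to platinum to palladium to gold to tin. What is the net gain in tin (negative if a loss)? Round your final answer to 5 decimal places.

1 tin × 0.598 = 0.598 platinum
0.598 platinum × 1.006 = 0.601588 palladium
0.601588 palladium × 1.046 = 0.629261048 gold
0.629261048 gold × 1.382 = 0.869638768336 tin
Net change: 0.869638768336 − 1 = -0.130361231664 tin

-0.13036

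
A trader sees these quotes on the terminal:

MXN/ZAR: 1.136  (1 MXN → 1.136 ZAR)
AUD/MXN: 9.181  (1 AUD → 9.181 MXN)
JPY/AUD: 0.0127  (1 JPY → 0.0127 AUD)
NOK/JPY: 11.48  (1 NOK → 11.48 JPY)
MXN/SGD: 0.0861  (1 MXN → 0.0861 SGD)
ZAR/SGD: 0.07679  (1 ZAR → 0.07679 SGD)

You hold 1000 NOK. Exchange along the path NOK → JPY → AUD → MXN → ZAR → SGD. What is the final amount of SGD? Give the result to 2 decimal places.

116.77

1000 NOK × 11.48 = 11480 JPY
11480 JPY × 0.0127 = 145.796 AUD
145.796 AUD × 9.181 = 1338.553076 MXN
1338.553076 MXN × 1.136 = 1520.596294336 ZAR
1520.596294336 ZAR × 0.07679 = 116.76658944206144 SGD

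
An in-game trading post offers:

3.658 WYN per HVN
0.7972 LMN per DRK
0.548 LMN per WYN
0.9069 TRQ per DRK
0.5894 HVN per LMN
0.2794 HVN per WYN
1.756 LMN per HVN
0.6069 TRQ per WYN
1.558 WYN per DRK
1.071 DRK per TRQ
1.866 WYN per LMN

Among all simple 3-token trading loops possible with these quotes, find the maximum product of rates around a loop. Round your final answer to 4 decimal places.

1.1815

WYN→LMN→HVN→WYN: 0.548 × 0.5894 × 3.658 = 1.18150
WYN→TRQ→DRK→WYN: 0.6069 × 1.071 × 1.558 = 1.01268
WYN→HVN→LMN→WYN: 0.2794 × 1.756 × 1.866 = 0.91551
Maximum is WYN→LMN→HVN→WYN at 1.1815; arbitrage exists.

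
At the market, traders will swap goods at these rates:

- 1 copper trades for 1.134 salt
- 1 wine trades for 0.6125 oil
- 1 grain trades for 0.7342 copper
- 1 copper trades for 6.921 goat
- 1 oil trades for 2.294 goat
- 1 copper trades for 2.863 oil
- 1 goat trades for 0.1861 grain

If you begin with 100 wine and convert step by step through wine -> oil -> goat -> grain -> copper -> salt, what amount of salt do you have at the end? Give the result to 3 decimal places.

100 wine × 0.6125 = 61.25 oil
61.25 oil × 2.294 = 140.5075 goat
140.5075 goat × 0.1861 = 26.14844575 grain
26.14844575 grain × 0.7342 = 19.19818886965 copper
19.19818886965 copper × 1.134 = 21.7707461781831 salt

21.771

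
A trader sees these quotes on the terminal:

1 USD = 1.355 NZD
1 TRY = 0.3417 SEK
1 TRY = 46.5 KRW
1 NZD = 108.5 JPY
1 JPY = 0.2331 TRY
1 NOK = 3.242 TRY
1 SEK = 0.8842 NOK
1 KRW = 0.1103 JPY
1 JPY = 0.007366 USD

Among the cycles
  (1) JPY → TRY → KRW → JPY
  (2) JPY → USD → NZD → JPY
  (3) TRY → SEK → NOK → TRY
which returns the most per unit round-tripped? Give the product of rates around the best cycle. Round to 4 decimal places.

(1) 0.2331 × 46.5 × 0.1103 = 1.19556
(2) 0.007366 × 1.355 × 108.5 = 1.08293
(3) 0.3417 × 0.8842 × 3.242 = 0.97951
Highest is cycle (1) at 1.1956 (>1, arbitrage).

1.1956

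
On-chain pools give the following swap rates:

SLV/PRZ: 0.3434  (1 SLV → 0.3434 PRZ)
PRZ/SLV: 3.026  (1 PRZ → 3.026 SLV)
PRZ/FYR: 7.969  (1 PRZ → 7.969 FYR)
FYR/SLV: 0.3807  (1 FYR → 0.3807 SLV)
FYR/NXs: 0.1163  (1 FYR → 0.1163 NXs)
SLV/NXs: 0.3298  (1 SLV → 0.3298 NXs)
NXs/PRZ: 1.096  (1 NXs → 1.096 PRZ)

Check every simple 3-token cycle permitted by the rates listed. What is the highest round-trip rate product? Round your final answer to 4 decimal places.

PRZ→SLV→NXs→PRZ: 3.026 × 0.3298 × 1.096 = 1.09378
PRZ→FYR→SLV→PRZ: 7.969 × 0.3807 × 0.3434 = 1.04181
PRZ→FYR→NXs→PRZ: 7.969 × 0.1163 × 1.096 = 1.01577
Maximum is PRZ→SLV→NXs→PRZ at 1.0938; arbitrage exists.

1.0938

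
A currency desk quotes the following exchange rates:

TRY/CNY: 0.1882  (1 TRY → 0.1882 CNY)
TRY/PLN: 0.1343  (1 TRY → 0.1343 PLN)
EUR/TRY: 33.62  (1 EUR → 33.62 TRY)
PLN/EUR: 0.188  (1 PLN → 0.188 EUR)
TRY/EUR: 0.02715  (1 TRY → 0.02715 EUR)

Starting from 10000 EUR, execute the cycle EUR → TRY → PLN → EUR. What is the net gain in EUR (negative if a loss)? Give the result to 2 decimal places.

-1511.49

10000 EUR × 33.62 = 336200 TRY
336200 TRY × 0.1343 = 45151.66 PLN
45151.66 PLN × 0.188 = 8488.51208 EUR
Net change: 8488.51208 − 10000 = -1511.48792 EUR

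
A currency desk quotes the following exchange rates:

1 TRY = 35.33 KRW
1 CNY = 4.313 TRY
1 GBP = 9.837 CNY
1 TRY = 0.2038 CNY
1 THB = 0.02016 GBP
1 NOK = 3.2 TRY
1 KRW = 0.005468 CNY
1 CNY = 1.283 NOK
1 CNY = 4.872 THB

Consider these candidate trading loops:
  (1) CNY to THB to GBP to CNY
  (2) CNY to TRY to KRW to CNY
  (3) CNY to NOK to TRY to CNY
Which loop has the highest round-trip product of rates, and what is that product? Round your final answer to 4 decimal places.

(1) 4.872 × 0.02016 × 9.837 = 0.96619
(2) 4.313 × 35.33 × 0.005468 = 0.83320
(3) 1.283 × 3.2 × 0.2038 = 0.83672
Highest is cycle (1) at 0.9662 (≤1, no arbitrage).

0.9662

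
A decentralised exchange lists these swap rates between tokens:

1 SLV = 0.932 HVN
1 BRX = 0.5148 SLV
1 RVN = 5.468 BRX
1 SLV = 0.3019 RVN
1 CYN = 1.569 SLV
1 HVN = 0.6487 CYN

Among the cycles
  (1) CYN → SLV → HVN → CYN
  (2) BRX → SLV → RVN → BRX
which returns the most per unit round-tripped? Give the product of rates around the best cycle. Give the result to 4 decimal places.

(1) 1.569 × 0.932 × 0.6487 = 0.94860
(2) 0.5148 × 0.3019 × 5.468 = 0.84983
Highest is cycle (1) at 0.9486 (≤1, no arbitrage).

0.9486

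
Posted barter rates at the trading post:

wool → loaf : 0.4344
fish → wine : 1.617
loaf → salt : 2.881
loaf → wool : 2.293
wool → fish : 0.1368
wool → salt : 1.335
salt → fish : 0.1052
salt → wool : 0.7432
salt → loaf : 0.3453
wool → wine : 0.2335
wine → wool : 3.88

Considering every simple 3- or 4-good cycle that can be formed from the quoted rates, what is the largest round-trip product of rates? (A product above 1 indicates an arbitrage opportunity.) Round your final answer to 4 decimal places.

1.0570

salt→loaf→wool→salt: 0.3453 × 2.293 × 1.335 = 1.05702
salt→wool→loaf→salt: 0.7432 × 0.4344 × 2.881 = 0.93012
wine→wool→salt→fish→wine: 3.88 × 1.335 × 0.1052 × 1.617 = 0.88113
wine→wool→fish→wine: 3.88 × 0.1368 × 1.617 = 0.85828
Maximum is salt→loaf→wool→salt at 1.0570; arbitrage exists.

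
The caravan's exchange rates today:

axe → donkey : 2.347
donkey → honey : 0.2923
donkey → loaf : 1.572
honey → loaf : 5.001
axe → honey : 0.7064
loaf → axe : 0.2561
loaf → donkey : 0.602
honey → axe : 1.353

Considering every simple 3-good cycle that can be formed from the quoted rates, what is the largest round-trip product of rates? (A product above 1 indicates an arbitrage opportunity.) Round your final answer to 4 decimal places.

loaf→axe→donkey→loaf: 0.2561 × 2.347 × 1.572 = 0.94488
axe→donkey→honey→axe: 2.347 × 0.2923 × 1.353 = 0.92820
loaf→axe→honey→loaf: 0.2561 × 0.7064 × 5.001 = 0.90473
loaf→donkey→honey→loaf: 0.602 × 0.2923 × 5.001 = 0.88000
Maximum is loaf→axe→donkey→loaf at 0.9449; no arbitrage — every cycle loses value.

0.9449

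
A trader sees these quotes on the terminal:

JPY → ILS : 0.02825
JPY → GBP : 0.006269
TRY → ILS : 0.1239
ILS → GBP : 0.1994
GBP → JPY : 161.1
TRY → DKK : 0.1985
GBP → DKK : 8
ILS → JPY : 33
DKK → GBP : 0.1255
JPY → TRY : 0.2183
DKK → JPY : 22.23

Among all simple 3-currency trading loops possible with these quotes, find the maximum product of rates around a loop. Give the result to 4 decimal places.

GBP→DKK→JPY→GBP: 8 × 22.23 × 0.006269 = 1.11488
DKK→JPY→TRY→DKK: 22.23 × 0.2183 × 0.1985 = 0.96328
GBP→JPY→ILS→GBP: 161.1 × 0.02825 × 0.1994 = 0.90748
ILS→JPY→TRY→ILS: 33 × 0.2183 × 0.1239 = 0.89256
Maximum is GBP→DKK→JPY→GBP at 1.1149; arbitrage exists.

1.1149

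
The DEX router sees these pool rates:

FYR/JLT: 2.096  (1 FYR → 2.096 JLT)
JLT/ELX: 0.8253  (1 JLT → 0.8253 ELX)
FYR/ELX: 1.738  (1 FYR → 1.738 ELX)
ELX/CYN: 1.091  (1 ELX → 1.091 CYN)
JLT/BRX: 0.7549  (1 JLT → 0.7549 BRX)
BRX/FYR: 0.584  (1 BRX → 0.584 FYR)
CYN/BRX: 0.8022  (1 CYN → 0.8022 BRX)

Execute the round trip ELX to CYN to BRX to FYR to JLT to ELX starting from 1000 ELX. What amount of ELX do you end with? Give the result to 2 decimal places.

884.14

1000 ELX × 1.091 = 1091 CYN
1091 CYN × 0.8022 = 875.2002 BRX
875.2002 BRX × 0.584 = 511.1169168 FYR
511.1169168 FYR × 2.096 = 1071.3010576128 JLT
1071.3010576128 JLT × 0.8253 = 884.14476284784384 ELX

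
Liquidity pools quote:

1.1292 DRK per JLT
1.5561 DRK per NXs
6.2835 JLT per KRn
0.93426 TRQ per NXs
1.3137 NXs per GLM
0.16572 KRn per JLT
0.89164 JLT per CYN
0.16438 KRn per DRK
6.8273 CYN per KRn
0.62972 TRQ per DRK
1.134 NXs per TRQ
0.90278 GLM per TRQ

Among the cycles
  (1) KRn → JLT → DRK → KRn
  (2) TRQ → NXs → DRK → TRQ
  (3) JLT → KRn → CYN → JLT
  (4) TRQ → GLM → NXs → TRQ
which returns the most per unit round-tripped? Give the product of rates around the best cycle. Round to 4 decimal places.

1.1663

(1) 6.2835 × 1.1292 × 0.16438 = 1.16633
(2) 1.134 × 1.5561 × 0.62972 = 1.11121
(3) 0.16572 × 6.8273 × 0.89164 = 1.00882
(4) 0.90278 × 1.3137 × 0.93426 = 1.10802
Highest is cycle (1) at 1.1663 (>1, arbitrage).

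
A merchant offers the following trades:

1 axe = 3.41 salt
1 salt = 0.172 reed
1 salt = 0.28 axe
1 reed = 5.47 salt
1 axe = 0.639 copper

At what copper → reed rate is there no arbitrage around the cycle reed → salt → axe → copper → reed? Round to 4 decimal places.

1.0218

Known legs of the cycle: 5.47 × 0.28 × 0.639 = 0.9786924
For no arbitrage the full-cycle product must be 1, so the missing rate is 1 / 0.9786924 ≈ 1.021771.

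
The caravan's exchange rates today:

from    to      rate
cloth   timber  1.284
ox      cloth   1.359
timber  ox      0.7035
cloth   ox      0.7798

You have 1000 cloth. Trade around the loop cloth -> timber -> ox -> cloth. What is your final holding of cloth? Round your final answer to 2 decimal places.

1227.58

1000 cloth × 1.284 = 1284 timber
1284 timber × 0.7035 = 903.294 ox
903.294 ox × 1.359 = 1227.576546 cloth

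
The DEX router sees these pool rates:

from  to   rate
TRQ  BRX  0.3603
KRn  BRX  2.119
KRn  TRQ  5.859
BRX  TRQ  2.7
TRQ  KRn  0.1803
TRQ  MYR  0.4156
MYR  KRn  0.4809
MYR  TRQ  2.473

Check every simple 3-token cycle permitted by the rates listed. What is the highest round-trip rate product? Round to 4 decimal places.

1.1710

TRQ→MYR→KRn→TRQ: 0.4156 × 0.4809 × 5.859 = 1.17099
BRX→TRQ→KRn→BRX: 2.7 × 0.1803 × 2.119 = 1.03155
Maximum is TRQ→MYR→KRn→TRQ at 1.1710; arbitrage exists.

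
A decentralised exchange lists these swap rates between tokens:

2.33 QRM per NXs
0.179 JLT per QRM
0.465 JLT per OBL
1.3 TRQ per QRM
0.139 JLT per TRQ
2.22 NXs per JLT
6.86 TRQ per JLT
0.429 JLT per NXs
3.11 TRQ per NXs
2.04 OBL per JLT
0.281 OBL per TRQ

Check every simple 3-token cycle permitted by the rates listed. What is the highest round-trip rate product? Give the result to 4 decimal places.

NXs→TRQ→JLT→NXs: 3.11 × 0.139 × 2.22 = 0.95968
QRM→JLT→NXs→QRM: 0.179 × 2.22 × 2.33 = 0.92590
OBL→JLT→TRQ→OBL: 0.465 × 6.86 × 0.281 = 0.89636
Maximum is NXs→TRQ→JLT→NXs at 0.9597; no arbitrage — every cycle loses value.

0.9597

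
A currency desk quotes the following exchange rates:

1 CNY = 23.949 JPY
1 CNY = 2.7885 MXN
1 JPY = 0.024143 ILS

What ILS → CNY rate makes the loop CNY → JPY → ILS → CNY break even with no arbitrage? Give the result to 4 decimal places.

1.7295

Known legs of the cycle: 23.949 × 0.024143 = 0.578200707
For no arbitrage the full-cycle product must be 1, so the missing rate is 1 / 0.578200707 ≈ 1.729503.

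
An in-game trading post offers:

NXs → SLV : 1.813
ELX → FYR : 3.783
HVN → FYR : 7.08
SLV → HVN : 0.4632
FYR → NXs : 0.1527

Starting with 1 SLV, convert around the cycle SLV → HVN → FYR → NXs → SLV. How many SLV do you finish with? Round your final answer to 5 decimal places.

0.90790

1 SLV × 0.4632 = 0.4632 HVN
0.4632 HVN × 7.08 = 3.279456 FYR
3.279456 FYR × 0.1527 = 0.5007729312 NXs
0.5007729312 NXs × 1.813 = 0.9079013242656 SLV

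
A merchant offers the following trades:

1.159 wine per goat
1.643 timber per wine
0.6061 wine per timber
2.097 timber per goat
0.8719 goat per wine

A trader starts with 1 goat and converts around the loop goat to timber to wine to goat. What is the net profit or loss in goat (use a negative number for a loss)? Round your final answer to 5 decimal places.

1 goat × 2.097 = 2.097 timber
2.097 timber × 0.6061 = 1.2709917 wine
1.2709917 wine × 0.8719 = 1.10817766323 goat
Net change: 1.10817766323 − 1 = 0.10817766323 goat

0.10818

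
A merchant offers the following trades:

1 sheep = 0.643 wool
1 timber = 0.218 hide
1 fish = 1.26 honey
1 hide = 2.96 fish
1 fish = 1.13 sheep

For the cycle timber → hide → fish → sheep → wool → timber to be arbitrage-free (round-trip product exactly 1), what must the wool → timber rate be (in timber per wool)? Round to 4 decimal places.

2.1329

Known legs of the cycle: 0.218 × 2.96 × 1.13 × 0.643 = 0.4688539952
For no arbitrage the full-cycle product must be 1, so the missing rate is 1 / 0.4688539952 ≈ 2.132860.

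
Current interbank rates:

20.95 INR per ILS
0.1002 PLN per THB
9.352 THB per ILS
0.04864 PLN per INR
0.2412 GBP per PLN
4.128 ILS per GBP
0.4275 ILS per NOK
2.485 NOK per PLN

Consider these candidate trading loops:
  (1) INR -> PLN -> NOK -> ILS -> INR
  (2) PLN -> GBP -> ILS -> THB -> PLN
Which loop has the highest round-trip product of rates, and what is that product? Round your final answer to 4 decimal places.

1.0825

(1) 0.04864 × 2.485 × 0.4275 × 20.95 = 1.08253
(2) 0.2412 × 4.128 × 9.352 × 0.1002 = 0.93302
Highest is cycle (1) at 1.0825 (>1, arbitrage).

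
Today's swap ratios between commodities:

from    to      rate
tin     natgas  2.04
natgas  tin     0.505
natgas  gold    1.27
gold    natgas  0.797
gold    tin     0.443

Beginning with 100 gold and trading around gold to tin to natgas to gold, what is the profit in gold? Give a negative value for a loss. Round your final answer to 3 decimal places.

14.772

100 gold × 0.443 = 44.3 tin
44.3 tin × 2.04 = 90.372 natgas
90.372 natgas × 1.27 = 114.77244 gold
Net change: 114.77244 − 100 = 14.77244 gold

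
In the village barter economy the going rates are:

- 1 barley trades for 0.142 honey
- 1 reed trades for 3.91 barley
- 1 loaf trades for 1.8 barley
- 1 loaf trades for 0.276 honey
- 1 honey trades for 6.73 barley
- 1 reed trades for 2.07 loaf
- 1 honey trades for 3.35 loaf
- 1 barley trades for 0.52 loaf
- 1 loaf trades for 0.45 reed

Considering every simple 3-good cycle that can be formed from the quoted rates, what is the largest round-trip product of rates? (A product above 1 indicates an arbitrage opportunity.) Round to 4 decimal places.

loaf→honey→barley→loaf: 0.276 × 6.73 × 0.52 = 0.96589
reed→barley→loaf→reed: 3.91 × 0.52 × 0.45 = 0.91494
loaf→barley→honey→loaf: 1.8 × 0.142 × 3.35 = 0.85626
Maximum is loaf→honey→barley→loaf at 0.9659; no arbitrage — every cycle loses value.

0.9659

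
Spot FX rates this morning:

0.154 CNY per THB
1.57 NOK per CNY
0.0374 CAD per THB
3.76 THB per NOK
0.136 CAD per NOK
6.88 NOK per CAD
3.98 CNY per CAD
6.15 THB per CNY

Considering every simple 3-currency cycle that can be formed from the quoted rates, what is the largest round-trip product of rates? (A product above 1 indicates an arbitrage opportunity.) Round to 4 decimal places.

0.9675

CAD→NOK→THB→CAD: 6.88 × 3.76 × 0.0374 = 0.96749
CAD→CNY→THB→CAD: 3.98 × 6.15 × 0.0374 = 0.91544
NOK→THB→CNY→NOK: 3.76 × 0.154 × 1.57 = 0.90909
CAD→CNY→NOK→CAD: 3.98 × 1.57 × 0.136 = 0.84981
Maximum is CAD→NOK→THB→CAD at 0.9675; no arbitrage — every cycle loses value.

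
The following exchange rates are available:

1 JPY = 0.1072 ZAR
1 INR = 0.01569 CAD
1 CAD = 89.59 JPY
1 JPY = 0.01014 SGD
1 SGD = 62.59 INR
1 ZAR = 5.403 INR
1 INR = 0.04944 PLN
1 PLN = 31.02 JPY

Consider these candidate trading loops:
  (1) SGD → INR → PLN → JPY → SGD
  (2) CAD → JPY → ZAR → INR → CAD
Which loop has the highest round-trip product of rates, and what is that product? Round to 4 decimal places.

(1) 62.59 × 0.04944 × 31.02 × 0.01014 = 0.97334
(2) 89.59 × 0.1072 × 5.403 × 0.01569 = 0.81416
Highest is cycle (1) at 0.9733 (≤1, no arbitrage).

0.9733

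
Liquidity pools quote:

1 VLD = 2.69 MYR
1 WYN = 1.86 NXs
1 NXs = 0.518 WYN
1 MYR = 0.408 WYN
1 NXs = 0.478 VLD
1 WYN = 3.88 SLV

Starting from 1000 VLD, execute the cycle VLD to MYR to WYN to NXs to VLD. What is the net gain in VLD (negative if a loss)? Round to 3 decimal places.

-24.217

1000 VLD × 2.69 = 2690 MYR
2690 MYR × 0.408 = 1097.52 WYN
1097.52 WYN × 1.86 = 2041.3872 NXs
2041.3872 NXs × 0.478 = 975.7830816 VLD
Net change: 975.7830816 − 1000 = -24.2169184 VLD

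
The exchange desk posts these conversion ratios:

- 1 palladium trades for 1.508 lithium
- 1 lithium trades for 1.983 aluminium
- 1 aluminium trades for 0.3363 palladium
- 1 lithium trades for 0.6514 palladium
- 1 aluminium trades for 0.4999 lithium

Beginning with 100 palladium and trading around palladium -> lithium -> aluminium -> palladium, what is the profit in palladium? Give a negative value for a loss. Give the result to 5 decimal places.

100 palladium × 1.508 = 150.8 lithium
150.8 lithium × 1.983 = 299.0364 aluminium
299.0364 aluminium × 0.3363 = 100.56594132 palladium
Net change: 100.56594132 − 100 = 0.56594132 palladium

0.56594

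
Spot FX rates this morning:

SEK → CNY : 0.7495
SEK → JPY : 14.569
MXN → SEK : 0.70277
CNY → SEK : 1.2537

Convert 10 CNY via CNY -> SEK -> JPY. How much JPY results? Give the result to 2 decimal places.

182.65

10 CNY × 1.2537 = 12.537 SEK
12.537 SEK × 14.569 = 182.651553 JPY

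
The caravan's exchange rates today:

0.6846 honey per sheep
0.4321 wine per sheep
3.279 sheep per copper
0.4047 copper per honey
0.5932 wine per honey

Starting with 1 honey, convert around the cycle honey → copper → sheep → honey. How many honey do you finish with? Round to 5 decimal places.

1 honey × 0.4047 = 0.4047 copper
0.4047 copper × 3.279 = 1.3270113 sheep
1.3270113 sheep × 0.6846 = 0.90847193598 honey

0.90847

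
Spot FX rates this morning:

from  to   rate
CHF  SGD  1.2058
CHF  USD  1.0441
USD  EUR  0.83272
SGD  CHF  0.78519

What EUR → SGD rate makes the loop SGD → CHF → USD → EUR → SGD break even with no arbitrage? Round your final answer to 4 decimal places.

1.4648

Known legs of the cycle: 0.78519 × 1.0441 × 0.83272 = 0.68267791148088
For no arbitrage the full-cycle product must be 1, so the missing rate is 1 / 0.68267791148088 ≈ 1.464820.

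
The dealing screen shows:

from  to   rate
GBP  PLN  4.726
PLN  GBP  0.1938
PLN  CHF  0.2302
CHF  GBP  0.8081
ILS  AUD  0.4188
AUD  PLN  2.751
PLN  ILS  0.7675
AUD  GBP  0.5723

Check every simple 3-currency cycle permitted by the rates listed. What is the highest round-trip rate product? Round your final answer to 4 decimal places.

0.8843

ILS→AUD→PLN→ILS: 0.4188 × 2.751 × 0.7675 = 0.88425
CHF→GBP→PLN→CHF: 0.8081 × 4.726 × 0.2302 = 0.87915
Maximum is ILS→AUD→PLN→ILS at 0.8843; no arbitrage — every cycle loses value.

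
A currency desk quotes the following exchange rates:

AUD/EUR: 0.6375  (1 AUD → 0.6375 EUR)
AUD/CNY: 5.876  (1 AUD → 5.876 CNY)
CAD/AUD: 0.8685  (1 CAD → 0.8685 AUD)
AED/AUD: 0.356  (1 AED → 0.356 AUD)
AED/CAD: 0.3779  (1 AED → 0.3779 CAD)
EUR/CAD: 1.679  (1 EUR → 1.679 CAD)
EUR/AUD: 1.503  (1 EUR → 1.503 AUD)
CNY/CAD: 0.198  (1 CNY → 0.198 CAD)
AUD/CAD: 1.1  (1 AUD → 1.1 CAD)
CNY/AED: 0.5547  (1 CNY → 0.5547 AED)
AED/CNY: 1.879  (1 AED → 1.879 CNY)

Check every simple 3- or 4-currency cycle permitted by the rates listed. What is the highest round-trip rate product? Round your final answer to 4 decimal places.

CNY→AED→AUD→CNY: 0.5547 × 0.356 × 5.876 = 1.16035
CAD→AUD→CNY→AED→CAD: 0.8685 × 5.876 × 0.5547 × 0.3779 = 1.06976
CAD→AUD→CNY→CAD: 0.8685 × 5.876 × 0.198 = 1.01045
EUR→CAD→AUD→EUR: 1.679 × 0.8685 × 0.6375 = 0.92961
Maximum is CNY→AED→AUD→CNY at 1.1604; arbitrage exists.

1.1604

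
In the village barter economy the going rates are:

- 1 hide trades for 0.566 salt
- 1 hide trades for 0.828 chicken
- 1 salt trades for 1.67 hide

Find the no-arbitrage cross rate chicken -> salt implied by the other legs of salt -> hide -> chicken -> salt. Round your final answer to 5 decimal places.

0.72319

Known legs of the cycle: 1.67 × 0.828 = 1.38276
For no arbitrage the full-cycle product must be 1, so the missing rate is 1 / 1.38276 ≈ 0.7231913.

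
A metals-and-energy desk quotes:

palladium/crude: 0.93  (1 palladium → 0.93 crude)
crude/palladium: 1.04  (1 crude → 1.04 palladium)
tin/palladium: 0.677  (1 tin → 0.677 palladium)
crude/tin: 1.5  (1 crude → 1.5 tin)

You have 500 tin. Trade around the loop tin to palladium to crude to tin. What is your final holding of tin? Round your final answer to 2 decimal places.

472.21

500 tin × 0.677 = 338.5 palladium
338.5 palladium × 0.93 = 314.805 crude
314.805 crude × 1.5 = 472.2075 tin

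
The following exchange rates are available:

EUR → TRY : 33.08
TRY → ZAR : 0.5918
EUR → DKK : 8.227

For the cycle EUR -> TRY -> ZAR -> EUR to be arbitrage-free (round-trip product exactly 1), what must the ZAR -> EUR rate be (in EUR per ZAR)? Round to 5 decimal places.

0.05108

Known legs of the cycle: 33.08 × 0.5918 = 19.576744
For no arbitrage the full-cycle product must be 1, so the missing rate is 1 / 19.576744 ≈ 0.0510810.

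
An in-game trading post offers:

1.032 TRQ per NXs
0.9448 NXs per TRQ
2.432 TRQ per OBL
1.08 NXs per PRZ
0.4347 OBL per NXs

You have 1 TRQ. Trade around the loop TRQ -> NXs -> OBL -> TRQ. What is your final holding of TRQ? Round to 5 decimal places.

1 TRQ × 0.9448 = 0.9448 NXs
0.9448 NXs × 0.4347 = 0.41070456 OBL
0.41070456 OBL × 2.432 = 0.99883348992 TRQ

0.99883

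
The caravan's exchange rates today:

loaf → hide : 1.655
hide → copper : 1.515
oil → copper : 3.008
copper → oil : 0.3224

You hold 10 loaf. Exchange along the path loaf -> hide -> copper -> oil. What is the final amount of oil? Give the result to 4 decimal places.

8.0836

10 loaf × 1.655 = 16.55 hide
16.55 hide × 1.515 = 25.07325 copper
25.07325 copper × 0.3224 = 8.0836158 oil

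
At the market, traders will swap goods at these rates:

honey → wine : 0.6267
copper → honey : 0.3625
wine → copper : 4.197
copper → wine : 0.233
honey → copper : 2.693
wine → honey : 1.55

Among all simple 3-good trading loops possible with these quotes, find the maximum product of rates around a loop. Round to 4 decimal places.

0.9726

honey→copper→wine→honey: 2.693 × 0.233 × 1.55 = 0.97258
honey→wine→copper→honey: 0.6267 × 4.197 × 0.3625 = 0.95347
Maximum is honey→copper→wine→honey at 0.9726; no arbitrage — every cycle loses value.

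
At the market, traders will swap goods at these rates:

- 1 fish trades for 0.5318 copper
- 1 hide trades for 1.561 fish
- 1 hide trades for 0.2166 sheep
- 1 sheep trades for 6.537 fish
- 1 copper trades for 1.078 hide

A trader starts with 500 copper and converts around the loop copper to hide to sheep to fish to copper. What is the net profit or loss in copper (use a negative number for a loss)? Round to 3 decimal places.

500 copper × 1.078 = 539 hide
539 hide × 0.2166 = 116.7474 sheep
116.7474 sheep × 6.537 = 763.1777538 fish
763.1777538 fish × 0.5318 = 405.85792947084 copper
Net change: 405.85792947084 − 500 = -94.14207052916 copper

-94.142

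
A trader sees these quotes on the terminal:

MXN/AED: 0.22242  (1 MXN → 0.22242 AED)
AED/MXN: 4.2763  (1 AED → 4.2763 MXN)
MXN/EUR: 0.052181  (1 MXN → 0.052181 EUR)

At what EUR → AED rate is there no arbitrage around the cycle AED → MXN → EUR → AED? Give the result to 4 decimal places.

Known legs of the cycle: 4.2763 × 0.052181 = 0.2231416103
For no arbitrage the full-cycle product must be 1, so the missing rate is 1 / 0.2231416103 ≈ 4.481459.

4.4815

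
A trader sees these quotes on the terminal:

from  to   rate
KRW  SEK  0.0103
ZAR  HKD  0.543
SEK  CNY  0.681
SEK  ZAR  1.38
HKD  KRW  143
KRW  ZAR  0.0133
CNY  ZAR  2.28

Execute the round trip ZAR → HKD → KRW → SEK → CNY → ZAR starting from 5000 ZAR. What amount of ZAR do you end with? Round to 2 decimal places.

5000 ZAR × 0.543 = 2715 HKD
2715 HKD × 143 = 388245 KRW
388245 KRW × 0.0103 = 3998.9235 SEK
3998.9235 SEK × 0.681 = 2723.2669035 CNY
2723.2669035 CNY × 2.28 = 6209.04853998 ZAR

6209.05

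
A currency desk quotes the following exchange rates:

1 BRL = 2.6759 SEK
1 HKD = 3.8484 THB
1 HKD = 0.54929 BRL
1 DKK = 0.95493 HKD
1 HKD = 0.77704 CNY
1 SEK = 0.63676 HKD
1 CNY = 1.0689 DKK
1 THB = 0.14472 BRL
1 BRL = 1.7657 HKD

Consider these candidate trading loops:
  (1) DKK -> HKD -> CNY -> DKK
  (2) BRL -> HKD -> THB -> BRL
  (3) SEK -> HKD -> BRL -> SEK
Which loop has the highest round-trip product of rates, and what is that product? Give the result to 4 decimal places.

(1) 0.95493 × 0.77704 × 1.0689 = 0.79314
(2) 1.7657 × 3.8484 × 0.14472 = 0.98339
(3) 0.63676 × 0.54929 × 2.6759 = 0.93594
Highest is cycle (2) at 0.9834 (≤1, no arbitrage).

0.9834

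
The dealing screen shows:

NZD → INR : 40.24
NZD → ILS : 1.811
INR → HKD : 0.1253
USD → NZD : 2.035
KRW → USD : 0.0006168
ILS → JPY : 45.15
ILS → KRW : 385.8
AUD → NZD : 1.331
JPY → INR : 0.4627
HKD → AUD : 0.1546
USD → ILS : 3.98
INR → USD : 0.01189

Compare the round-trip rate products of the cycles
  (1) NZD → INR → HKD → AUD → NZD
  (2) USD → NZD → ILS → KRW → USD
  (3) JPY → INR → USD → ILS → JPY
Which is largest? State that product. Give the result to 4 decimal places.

(1) 40.24 × 0.1253 × 0.1546 × 1.331 = 1.03752
(2) 2.035 × 1.811 × 385.8 × 0.0006168 = 0.87698
(3) 0.4627 × 0.01189 × 3.98 × 45.15 = 0.98860
Highest is cycle (1) at 1.0375 (>1, arbitrage).

1.0375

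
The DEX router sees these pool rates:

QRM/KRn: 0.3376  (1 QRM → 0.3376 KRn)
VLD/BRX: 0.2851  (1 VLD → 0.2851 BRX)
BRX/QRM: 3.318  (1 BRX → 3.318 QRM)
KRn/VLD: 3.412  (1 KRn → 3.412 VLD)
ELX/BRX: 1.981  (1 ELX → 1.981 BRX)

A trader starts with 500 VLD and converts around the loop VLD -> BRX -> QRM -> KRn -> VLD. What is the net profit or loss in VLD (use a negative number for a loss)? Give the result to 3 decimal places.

44.823

500 VLD × 0.2851 = 142.55 BRX
142.55 BRX × 3.318 = 472.9809 QRM
472.9809 QRM × 0.3376 = 159.67835184 KRn
159.67835184 KRn × 3.412 = 544.82253647808 VLD
Net change: 544.82253647808 − 500 = 44.82253647808 VLD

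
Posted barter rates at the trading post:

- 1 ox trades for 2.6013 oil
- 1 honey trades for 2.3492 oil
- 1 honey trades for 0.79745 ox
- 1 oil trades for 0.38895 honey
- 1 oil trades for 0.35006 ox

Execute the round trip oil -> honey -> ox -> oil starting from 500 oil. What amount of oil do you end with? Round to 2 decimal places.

500 oil × 0.38895 = 194.475 honey
194.475 honey × 0.79745 = 155.08408875 ox
155.08408875 ox × 2.6013 = 403.420240065375 oil

403.42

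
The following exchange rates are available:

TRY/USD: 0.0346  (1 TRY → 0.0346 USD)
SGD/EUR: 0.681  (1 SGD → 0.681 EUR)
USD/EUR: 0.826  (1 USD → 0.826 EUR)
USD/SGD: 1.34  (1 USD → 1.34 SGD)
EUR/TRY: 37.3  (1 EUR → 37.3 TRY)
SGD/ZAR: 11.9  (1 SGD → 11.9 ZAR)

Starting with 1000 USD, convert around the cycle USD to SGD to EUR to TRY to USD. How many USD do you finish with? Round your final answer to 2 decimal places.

1000 USD × 1.34 = 1340 SGD
1340 SGD × 0.681 = 912.54 EUR
912.54 EUR × 37.3 = 34037.742 TRY
34037.742 TRY × 0.0346 = 1177.7058732 USD

1177.71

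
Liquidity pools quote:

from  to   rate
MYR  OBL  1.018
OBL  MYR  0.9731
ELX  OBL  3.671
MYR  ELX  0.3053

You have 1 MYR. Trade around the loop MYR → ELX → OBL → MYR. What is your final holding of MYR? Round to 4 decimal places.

1.0906

1 MYR × 0.3053 = 0.3053 ELX
0.3053 ELX × 3.671 = 1.1207563 OBL
1.1207563 OBL × 0.9731 = 1.09060795553 MYR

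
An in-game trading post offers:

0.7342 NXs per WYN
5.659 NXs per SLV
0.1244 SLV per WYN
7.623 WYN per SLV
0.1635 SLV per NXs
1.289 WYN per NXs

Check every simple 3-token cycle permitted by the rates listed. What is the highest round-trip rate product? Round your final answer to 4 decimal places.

0.9151

NXs→SLV→WYN→NXs: 0.1635 × 7.623 × 0.7342 = 0.91508
NXs→WYN→SLV→NXs: 1.289 × 0.1244 × 5.659 = 0.90743
Maximum is NXs→SLV→WYN→NXs at 0.9151; no arbitrage — every cycle loses value.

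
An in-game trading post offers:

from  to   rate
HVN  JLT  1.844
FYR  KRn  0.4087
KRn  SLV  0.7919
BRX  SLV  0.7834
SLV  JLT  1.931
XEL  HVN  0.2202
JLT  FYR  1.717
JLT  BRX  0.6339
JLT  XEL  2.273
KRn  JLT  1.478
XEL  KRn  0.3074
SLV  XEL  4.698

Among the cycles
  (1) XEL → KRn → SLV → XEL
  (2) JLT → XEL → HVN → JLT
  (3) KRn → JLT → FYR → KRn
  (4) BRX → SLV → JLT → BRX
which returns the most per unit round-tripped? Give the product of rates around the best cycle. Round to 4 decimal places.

1.1436

(1) 0.3074 × 0.7919 × 4.698 = 1.14363
(2) 2.273 × 0.2202 × 1.844 = 0.92295
(3) 1.478 × 1.717 × 0.4087 = 1.03717
(4) 0.7834 × 1.931 × 0.6339 = 0.95893
Highest is cycle (1) at 1.1436 (>1, arbitrage).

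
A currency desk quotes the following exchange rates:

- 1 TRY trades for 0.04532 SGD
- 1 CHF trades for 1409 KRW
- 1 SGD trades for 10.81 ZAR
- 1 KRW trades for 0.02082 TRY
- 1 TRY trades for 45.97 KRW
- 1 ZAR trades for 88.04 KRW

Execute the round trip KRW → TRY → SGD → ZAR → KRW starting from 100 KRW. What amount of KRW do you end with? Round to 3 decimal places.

100 KRW × 0.02082 = 2.082 TRY
2.082 TRY × 0.04532 = 0.09435624 SGD
0.09435624 SGD × 10.81 = 1.0199909544 ZAR
1.0199909544 ZAR × 88.04 = 89.800003625376 KRW

89.800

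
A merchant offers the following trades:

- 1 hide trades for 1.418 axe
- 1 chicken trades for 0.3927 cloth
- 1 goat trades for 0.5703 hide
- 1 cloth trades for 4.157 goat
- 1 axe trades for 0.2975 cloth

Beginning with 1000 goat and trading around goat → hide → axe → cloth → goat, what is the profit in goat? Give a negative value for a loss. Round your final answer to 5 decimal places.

1000 goat × 0.5703 = 570.3 hide
570.3 hide × 1.418 = 808.6854 axe
808.6854 axe × 0.2975 = 240.5839065 cloth
240.5839065 cloth × 4.157 = 1000.1072993205 goat
Net change: 1000.1072993205 − 1000 = 0.1072993205 goat

0.10730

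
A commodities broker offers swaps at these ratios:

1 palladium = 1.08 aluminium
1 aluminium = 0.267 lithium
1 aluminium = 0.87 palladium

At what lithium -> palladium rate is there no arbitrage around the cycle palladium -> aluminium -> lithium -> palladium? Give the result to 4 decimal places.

Known legs of the cycle: 1.08 × 0.267 = 0.28836
For no arbitrage the full-cycle product must be 1, so the missing rate is 1 / 0.28836 ≈ 3.467887.

3.4679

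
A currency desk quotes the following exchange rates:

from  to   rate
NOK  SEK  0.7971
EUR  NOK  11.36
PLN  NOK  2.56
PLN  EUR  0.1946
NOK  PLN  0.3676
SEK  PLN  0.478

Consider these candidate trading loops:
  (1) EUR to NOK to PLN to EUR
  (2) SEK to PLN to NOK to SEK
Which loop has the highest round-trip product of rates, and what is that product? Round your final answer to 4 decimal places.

0.9754

(1) 11.36 × 0.3676 × 0.1946 = 0.81264
(2) 0.478 × 2.56 × 0.7971 = 0.97540
Highest is cycle (2) at 0.9754 (≤1, no arbitrage).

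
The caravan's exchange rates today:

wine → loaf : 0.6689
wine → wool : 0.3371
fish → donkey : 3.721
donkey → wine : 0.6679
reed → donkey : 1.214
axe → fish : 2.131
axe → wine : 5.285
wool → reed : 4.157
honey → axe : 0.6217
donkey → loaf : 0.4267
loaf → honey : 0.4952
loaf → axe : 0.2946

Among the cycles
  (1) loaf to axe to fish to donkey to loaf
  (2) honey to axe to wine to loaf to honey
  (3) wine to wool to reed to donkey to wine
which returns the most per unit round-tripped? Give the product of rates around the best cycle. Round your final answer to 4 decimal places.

(1) 0.2946 × 2.131 × 3.721 × 0.4267 = 0.99678
(2) 0.6217 × 5.285 × 0.6689 × 0.4952 = 1.08835
(3) 0.3371 × 4.157 × 1.214 × 0.6679 = 1.13624
Highest is cycle (3) at 1.1362 (>1, arbitrage).

1.1362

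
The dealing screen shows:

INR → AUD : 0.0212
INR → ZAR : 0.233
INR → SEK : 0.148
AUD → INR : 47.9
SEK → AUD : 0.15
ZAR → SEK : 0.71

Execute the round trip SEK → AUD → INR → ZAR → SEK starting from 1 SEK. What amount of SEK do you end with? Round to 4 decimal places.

1 SEK × 0.15 = 0.15 AUD
0.15 AUD × 47.9 = 7.185 INR
7.185 INR × 0.233 = 1.674105 ZAR
1.674105 ZAR × 0.71 = 1.18861455 SEK

1.1886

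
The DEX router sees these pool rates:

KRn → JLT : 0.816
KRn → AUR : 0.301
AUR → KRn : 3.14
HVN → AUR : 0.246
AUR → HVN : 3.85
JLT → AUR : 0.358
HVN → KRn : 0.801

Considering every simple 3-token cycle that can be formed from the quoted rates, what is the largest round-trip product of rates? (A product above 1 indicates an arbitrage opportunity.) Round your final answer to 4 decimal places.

0.9282

AUR→HVN→KRn→AUR: 3.85 × 0.801 × 0.301 = 0.92824
JLT→AUR→KRn→JLT: 0.358 × 3.14 × 0.816 = 0.91728
Maximum is AUR→HVN→KRn→AUR at 0.9282; no arbitrage — every cycle loses value.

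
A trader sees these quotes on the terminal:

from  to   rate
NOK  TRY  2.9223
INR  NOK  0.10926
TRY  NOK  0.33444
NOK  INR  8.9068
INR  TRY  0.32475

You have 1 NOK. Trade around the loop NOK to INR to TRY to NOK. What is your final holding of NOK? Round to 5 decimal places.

0.96736

1 NOK × 8.9068 = 8.9068 INR
8.9068 INR × 0.32475 = 2.8924833 TRY
2.8924833 TRY × 0.33444 = 0.967362114852 NOK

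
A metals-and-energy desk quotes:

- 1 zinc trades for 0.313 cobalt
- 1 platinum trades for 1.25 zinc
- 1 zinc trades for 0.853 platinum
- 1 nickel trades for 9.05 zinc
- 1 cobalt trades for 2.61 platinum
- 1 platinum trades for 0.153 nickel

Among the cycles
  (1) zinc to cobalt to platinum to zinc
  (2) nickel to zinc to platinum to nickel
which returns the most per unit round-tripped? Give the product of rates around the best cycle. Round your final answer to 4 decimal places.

(1) 0.313 × 2.61 × 1.25 = 1.02116
(2) 9.05 × 0.853 × 0.153 = 1.18111
Highest is cycle (2) at 1.1811 (>1, arbitrage).

1.1811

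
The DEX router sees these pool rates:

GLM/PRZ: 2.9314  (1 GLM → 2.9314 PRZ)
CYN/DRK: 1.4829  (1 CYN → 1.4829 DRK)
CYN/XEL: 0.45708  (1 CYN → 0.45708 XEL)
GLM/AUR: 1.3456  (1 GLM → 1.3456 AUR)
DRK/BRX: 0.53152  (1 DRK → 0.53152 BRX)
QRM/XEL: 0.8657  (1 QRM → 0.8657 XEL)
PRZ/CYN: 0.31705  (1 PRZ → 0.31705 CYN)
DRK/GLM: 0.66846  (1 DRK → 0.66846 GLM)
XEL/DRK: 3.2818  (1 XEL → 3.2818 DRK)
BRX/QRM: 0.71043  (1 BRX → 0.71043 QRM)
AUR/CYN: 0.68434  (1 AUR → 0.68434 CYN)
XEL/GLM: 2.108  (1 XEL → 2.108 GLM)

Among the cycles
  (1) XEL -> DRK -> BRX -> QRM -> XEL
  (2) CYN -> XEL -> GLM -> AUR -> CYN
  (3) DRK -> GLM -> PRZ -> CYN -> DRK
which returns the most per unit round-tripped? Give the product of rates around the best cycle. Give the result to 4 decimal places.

(1) 3.2818 × 0.53152 × 0.71043 × 0.8657 = 1.07280
(2) 0.45708 × 2.108 × 1.3456 × 0.68434 = 0.88726
(3) 0.66846 × 2.9314 × 0.31705 × 1.4829 = 0.92128
Highest is cycle (1) at 1.0728 (>1, arbitrage).

1.0728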